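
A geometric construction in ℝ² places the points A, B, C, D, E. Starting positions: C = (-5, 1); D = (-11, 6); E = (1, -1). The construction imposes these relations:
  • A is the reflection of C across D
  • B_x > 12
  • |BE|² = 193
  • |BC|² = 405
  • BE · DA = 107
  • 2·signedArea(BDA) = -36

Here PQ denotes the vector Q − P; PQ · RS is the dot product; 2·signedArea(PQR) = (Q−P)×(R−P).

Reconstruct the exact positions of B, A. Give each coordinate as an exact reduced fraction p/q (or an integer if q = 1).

A = (-17, 11)
B = (13, -8)

1. A_x = -17  [A is the reflection of C across D]
2. A_y = 11  [A is the reflection of C across D]
   → A = (-17, 11)
3. B_x = 13  [2·signedArea(BDA) = -36 ∩ BE · DA = 107]
4. B_y = -8  [2·signedArea(BDA) = -36 ∩ BE · DA = 107]
   → B = (13, -8)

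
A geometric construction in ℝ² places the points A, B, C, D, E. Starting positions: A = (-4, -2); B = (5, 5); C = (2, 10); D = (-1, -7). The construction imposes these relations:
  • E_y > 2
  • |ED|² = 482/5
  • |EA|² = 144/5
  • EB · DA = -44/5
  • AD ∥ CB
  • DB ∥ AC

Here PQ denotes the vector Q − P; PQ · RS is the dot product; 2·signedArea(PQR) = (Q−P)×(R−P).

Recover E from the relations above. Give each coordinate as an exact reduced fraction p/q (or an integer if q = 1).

1. E_x = -8/5  [line 3·x + -5·y + 94/5 = 0 ∩ |ED|² = 482/5]
2. E_y = 14/5  [line 3·x + -5·y + 94/5 = 0 ∩ |ED|² = 482/5]
   → E = (-8/5, 14/5)

E = (-8/5, 14/5)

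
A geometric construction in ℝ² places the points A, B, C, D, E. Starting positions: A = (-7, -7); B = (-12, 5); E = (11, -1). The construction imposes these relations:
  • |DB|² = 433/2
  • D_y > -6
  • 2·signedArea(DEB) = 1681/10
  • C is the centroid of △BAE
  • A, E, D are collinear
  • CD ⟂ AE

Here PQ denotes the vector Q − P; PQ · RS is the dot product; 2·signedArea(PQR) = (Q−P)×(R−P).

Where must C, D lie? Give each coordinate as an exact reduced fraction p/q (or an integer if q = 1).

1. C_x = -8/3  [C is the centroid of △BAE]
2. C_y = -1  [C is the centroid of △BAE]
   → C = (-8/3, -1)
3. D_x = -13/10  [A, E, D are collinear ∩ CD ⟂ AE]
4. D_y = -51/10  [A, E, D are collinear ∩ CD ⟂ AE]
   → D = (-13/10, -51/10)

C = (-8/3, -1)
D = (-13/10, -51/10)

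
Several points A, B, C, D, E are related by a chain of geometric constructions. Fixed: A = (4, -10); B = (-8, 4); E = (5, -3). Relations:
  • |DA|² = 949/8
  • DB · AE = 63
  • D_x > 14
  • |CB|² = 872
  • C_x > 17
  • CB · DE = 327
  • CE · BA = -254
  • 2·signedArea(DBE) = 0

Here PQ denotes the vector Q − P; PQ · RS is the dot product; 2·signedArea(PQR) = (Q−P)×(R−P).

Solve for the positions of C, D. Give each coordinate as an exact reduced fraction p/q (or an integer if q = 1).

1. C_x = 18  [line -12·x + 14·y + 356 = 0 ∩ |CB|² = 872]
2. C_y = -10  [line -12·x + 14·y + 356 = 0 ∩ |CB|² = 872]
   → C = (18, -10)
3. D_x = 59/4  [CB · DE = 327 ∩ 2·signedArea(DBE) = 0]
4. D_y = -33/4  [CB · DE = 327 ∩ 2·signedArea(DBE) = 0]
   → D = (59/4, -33/4)

C = (18, -10)
D = (59/4, -33/4)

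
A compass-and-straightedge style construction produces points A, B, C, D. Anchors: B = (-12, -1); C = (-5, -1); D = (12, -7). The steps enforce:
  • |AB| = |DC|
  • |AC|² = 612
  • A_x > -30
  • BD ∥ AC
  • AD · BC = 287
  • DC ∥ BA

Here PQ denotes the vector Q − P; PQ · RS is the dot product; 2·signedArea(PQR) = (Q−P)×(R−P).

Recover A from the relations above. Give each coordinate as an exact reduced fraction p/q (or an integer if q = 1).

1. A_x = -29  [BD ∥ AC ∩ DC ∥ BA]
2. A_y = 5  [BD ∥ AC ∩ DC ∥ BA]
   → A = (-29, 5)

A = (-29, 5)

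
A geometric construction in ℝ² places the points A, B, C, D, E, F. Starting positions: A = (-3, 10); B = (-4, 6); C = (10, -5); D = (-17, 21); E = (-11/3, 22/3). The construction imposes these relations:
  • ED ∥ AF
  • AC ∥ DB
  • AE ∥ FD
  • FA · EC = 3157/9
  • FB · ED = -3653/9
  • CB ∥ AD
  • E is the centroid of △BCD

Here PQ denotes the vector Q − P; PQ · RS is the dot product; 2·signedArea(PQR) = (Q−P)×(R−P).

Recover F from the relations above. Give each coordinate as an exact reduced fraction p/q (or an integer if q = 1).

1. F_x = -49/3  [AE ∥ FD ∩ ED ∥ AF]
2. F_y = 71/3  [AE ∥ FD ∩ ED ∥ AF]
   → F = (-49/3, 71/3)

F = (-49/3, 71/3)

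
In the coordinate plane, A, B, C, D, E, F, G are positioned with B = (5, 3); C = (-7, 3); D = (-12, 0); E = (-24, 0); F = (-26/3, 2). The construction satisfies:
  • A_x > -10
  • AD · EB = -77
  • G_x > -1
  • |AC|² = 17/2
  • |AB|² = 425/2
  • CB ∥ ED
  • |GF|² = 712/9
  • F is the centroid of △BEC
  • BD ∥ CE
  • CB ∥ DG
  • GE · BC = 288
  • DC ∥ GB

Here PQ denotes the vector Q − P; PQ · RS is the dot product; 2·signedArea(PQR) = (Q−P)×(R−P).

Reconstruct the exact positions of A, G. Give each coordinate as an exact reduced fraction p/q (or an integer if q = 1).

1. A_x = -19/2  [line -29·x + -3·y + -271 = 0 ∩ |AB|² = 425/2]
2. A_y = 3/2  [line -29·x + -3·y + -271 = 0 ∩ |AB|² = 425/2]
   → A = (-19/2, 3/2)
3. G_x = 0  [DC ∥ GB ∩ CB ∥ DG]
4. G_y = 0  [DC ∥ GB ∩ CB ∥ DG]
   → G = (0, 0)

A = (-19/2, 3/2)
G = (0, 0)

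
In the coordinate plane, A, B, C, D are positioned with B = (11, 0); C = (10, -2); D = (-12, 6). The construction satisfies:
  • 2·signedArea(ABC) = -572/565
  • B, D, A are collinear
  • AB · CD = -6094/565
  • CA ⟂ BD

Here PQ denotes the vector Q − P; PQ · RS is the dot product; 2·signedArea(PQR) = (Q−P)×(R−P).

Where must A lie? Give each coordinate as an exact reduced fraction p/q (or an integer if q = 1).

1. A_x = 5962/565  [B, D, A are collinear ∩ CA ⟂ BD]
2. A_y = 66/565  [B, D, A are collinear ∩ CA ⟂ BD]
   → A = (5962/565, 66/565)

A = (5962/565, 66/565)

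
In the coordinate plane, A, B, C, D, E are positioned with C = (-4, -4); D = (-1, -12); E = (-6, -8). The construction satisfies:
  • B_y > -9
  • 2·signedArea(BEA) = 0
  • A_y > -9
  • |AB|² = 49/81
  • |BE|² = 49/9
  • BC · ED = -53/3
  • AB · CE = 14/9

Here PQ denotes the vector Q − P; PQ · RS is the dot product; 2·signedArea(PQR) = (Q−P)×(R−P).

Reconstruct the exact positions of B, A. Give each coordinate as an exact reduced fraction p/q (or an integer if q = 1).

A = (-26/9, -8)
B = (-11/3, -8)

1. B_x = -11/3  [line -5·x + 4·y + 41/3 = 0 ∩ |BE|² = 49/9]
2. B_y = -8  [line -5·x + 4·y + 41/3 = 0 ∩ |BE|² = 49/9]
   → B = (-11/3, -8)
3. A_x = -26/9  [2·signedArea(BEA) = 0 ∩ AB · CE = 14/9]
4. A_y = -8  [2·signedArea(BEA) = 0 ∩ AB · CE = 14/9]
   → A = (-26/9, -8)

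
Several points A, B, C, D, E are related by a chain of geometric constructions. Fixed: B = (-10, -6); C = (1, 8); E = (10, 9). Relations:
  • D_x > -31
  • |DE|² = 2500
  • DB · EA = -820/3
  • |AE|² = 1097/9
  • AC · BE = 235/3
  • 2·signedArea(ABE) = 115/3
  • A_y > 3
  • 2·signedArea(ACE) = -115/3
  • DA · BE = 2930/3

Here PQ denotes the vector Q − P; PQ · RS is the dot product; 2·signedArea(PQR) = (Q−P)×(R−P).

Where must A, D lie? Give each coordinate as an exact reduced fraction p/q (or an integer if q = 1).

A = (1/3, 11/3)
D = (-30, -21)

1. A_x = 1/3  [2·signedArea(ABE) = 115/3 ∩ AC · BE = 235/3]
2. A_y = 11/3  [2·signedArea(ABE) = 115/3 ∩ AC · BE = 235/3]
   → A = (1/3, 11/3)
3. D_x = -30  [DA · BE = 2930/3 ∩ DB · EA = -820/3]
4. D_y = -21  [DA · BE = 2930/3 ∩ DB · EA = -820/3]
   → D = (-30, -21)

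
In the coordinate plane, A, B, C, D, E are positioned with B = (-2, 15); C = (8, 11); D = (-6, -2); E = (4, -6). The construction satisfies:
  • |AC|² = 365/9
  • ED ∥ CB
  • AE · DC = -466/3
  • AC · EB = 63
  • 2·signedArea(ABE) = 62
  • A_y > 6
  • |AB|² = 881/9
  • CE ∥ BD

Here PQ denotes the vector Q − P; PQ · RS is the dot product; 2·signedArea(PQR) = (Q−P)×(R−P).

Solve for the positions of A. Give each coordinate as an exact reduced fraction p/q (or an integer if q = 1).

1. A_x = 10/3  [AE · DC = -466/3 ∩ 2·signedArea(ABE) = 62]
2. A_y = 20/3  [AE · DC = -466/3 ∩ 2·signedArea(ABE) = 62]
   → A = (10/3, 20/3)

A = (10/3, 20/3)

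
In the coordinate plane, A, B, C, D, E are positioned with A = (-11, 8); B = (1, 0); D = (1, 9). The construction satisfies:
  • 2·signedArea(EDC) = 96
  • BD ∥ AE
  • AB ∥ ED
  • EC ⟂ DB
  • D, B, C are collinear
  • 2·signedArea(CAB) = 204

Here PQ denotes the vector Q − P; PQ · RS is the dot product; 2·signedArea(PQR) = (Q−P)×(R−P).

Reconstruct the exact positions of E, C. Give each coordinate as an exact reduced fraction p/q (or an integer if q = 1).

1. E_x = -11  [AB ∥ ED ∩ BD ∥ AE]
2. E_y = 17  [AB ∥ ED ∩ BD ∥ AE]
   → E = (-11, 17)
3. C_x = 1  [D, B, C are collinear ∩ EC ⟂ DB]
4. C_y = 17  [D, B, C are collinear ∩ EC ⟂ DB]
   → C = (1, 17)

C = (1, 17)
E = (-11, 17)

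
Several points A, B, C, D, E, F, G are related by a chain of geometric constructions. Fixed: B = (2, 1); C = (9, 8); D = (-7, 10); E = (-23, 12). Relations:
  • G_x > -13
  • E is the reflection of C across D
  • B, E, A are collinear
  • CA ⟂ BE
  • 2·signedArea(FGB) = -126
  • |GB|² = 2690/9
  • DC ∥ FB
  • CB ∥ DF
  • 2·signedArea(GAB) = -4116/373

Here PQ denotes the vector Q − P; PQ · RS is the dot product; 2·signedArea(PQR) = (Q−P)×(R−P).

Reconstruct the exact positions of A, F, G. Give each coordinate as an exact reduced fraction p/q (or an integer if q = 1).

A = (1971/373, -166/373)
F = (-14, 3)
G = (-37/3, 32/3)

1. A_x = 1971/373  [B, E, A are collinear ∩ CA ⟂ BE]
2. A_y = -166/373  [B, E, A are collinear ∩ CA ⟂ BE]
   → A = (1971/373, -166/373)
3. F_x = -14  [DC ∥ FB ∩ CB ∥ DF]
4. F_y = 3  [DC ∥ FB ∩ CB ∥ DF]
   → F = (-14, 3)
5. G_x = -37/3  [2·signedArea(GAB) = -4116/373 ∩ 2·signedArea(FGB) = -126]
6. G_y = 32/3  [2·signedArea(GAB) = -4116/373 ∩ 2·signedArea(FGB) = -126]
   → G = (-37/3, 32/3)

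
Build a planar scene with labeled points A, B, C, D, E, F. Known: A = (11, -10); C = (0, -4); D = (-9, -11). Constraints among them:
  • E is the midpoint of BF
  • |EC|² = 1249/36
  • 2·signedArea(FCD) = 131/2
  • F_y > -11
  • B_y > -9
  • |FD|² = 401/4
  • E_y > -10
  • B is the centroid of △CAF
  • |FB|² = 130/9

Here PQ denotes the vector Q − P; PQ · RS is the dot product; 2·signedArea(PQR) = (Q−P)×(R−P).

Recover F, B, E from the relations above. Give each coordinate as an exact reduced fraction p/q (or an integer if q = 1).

B = (4, -49/6)
E = (5/2, -28/3)
F = (1, -21/2)

1. F_x = 1  [line 7·x + -9·y + -203/2 = 0 ∩ |FD|² = 401/4]
2. F_y = -21/2  [line 7·x + -9·y + -203/2 = 0 ∩ |FD|² = 401/4]
   → F = (1, -21/2)
3. B_x = 4  [B is the centroid of △CAF]
4. B_y = -49/6  [B is the centroid of △CAF]
   → B = (4, -49/6)
5. E_x = 5/2  [E is the midpoint of BF]
6. E_y = -28/3  [E is the midpoint of BF]
   → E = (5/2, -28/3)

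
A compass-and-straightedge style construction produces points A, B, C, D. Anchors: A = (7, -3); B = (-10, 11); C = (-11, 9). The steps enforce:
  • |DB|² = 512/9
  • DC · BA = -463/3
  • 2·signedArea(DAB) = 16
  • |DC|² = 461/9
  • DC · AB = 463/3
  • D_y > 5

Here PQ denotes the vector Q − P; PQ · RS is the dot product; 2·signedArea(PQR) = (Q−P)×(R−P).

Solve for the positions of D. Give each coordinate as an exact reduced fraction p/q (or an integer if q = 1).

D = (-14/3, 17/3)

1. D_x = -14/3  [DC · AB = 463/3 ∩ 2·signedArea(DAB) = 16]
2. D_y = 17/3  [DC · AB = 463/3 ∩ 2·signedArea(DAB) = 16]
   → D = (-14/3, 17/3)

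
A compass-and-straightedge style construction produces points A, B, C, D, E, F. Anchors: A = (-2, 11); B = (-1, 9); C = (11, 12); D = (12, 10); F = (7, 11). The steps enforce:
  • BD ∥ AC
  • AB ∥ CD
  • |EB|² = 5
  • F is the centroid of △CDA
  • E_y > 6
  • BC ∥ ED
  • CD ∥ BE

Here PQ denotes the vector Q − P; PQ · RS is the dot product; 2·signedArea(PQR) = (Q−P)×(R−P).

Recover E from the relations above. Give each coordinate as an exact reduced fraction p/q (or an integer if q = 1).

E = (0, 7)

1. E_x = 0  [BC ∥ ED ∩ CD ∥ BE]
2. E_y = 7  [BC ∥ ED ∩ CD ∥ BE]
   → E = (0, 7)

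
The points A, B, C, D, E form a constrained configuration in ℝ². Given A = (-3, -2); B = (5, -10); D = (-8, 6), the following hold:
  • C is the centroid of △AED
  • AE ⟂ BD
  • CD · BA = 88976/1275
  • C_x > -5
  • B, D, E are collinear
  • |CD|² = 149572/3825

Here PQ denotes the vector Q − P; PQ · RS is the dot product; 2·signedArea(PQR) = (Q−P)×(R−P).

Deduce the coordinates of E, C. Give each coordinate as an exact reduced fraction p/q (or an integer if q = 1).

1. E_x = -891/425  [B, D, E are collinear ∩ AE ⟂ BD]
2. E_y = -538/425  [B, D, E are collinear ∩ AE ⟂ BD]
   → E = (-891/425, -538/425)
3. C_x = -5566/1275  [C is the centroid of △AED]
4. C_y = 1162/1275  [C is the centroid of △AED]
   → C = (-5566/1275, 1162/1275)

C = (-5566/1275, 1162/1275)
E = (-891/425, -538/425)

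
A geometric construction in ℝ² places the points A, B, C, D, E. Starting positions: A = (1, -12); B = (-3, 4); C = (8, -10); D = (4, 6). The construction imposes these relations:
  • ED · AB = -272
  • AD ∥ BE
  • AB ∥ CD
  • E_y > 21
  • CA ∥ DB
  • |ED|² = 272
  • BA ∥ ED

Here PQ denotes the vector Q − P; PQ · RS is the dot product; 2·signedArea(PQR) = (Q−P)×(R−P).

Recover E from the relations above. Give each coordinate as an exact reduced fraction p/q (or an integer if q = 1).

1. E_x = 0  [BA ∥ ED ∩ AD ∥ BE]
2. E_y = 22  [BA ∥ ED ∩ AD ∥ BE]
   → E = (0, 22)

E = (0, 22)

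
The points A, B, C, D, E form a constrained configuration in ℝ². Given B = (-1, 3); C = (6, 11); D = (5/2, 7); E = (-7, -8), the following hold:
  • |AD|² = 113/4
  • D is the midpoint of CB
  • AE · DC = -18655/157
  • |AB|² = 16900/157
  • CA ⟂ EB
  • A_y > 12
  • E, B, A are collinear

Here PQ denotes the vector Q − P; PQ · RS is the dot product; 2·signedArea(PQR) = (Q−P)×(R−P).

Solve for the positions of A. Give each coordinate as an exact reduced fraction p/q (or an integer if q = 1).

A = (623/157, 1901/157)

1. A_x = 623/157  [E, B, A are collinear ∩ CA ⟂ EB]
2. A_y = 1901/157  [E, B, A are collinear ∩ CA ⟂ EB]
   → A = (623/157, 1901/157)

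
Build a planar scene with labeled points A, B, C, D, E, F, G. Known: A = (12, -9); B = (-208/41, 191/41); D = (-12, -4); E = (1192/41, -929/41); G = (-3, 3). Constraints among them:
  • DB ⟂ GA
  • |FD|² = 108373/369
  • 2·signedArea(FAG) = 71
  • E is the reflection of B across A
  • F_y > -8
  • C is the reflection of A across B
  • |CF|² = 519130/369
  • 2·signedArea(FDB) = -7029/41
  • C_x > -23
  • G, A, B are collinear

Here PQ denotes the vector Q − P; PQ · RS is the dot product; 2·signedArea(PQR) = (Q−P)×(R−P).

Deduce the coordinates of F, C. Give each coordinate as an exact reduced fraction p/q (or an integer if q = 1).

1. F_x = 577/123  [2·signedArea(FDB) = -7029/41 ∩ 2·signedArea(FAG) = 71]
2. F_y = -970/123  [2·signedArea(FDB) = -7029/41 ∩ 2·signedArea(FAG) = 71]
   → F = (577/123, -970/123)
3. C_x = -908/41  [C is the reflection of A across B]
4. C_y = 751/41  [C is the reflection of A across B]
   → C = (-908/41, 751/41)

C = (-908/41, 751/41)
F = (577/123, -970/123)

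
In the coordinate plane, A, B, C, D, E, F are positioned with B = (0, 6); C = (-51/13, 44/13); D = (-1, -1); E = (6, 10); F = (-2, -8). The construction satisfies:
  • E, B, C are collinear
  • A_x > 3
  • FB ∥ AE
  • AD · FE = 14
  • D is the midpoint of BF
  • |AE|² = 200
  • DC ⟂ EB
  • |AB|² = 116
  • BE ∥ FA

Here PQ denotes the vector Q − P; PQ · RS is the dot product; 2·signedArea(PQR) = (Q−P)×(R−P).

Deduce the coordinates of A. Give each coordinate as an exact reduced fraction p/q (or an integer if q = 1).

A = (4, -4)

1. A_x = 4  [FB ∥ AE ∩ BE ∥ FA]
2. A_y = -4  [FB ∥ AE ∩ BE ∥ FA]
   → A = (4, -4)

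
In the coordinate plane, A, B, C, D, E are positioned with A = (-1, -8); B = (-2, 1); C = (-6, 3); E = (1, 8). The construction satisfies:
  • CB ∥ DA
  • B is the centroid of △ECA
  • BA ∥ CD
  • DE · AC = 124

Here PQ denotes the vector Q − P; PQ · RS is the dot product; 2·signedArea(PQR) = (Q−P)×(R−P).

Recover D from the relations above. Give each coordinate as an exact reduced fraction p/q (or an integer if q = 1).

D = (-5, -6)

1. D_x = -5  [CB ∥ DA ∩ BA ∥ CD]
2. D_y = -6  [CB ∥ DA ∩ BA ∥ CD]
   → D = (-5, -6)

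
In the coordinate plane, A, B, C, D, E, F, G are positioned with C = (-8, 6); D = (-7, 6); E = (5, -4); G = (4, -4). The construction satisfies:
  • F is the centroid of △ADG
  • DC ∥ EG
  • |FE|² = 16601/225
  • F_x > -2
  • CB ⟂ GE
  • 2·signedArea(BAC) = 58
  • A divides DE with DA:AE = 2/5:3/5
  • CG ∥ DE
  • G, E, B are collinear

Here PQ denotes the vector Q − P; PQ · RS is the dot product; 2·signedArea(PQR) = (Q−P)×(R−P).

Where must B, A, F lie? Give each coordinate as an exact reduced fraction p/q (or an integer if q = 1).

A = (-11/5, 2)
B = (-8, -4)
F = (-26/15, 4/3)

1. B_x = -8  [G, E, B are collinear ∩ CB ⟂ GE]
2. B_y = -4  [G, E, B are collinear ∩ CB ⟂ GE]
   → B = (-8, -4)
3. A_x = -11/5  [A divides DE with DA:AE = 2/5:3/5]
4. A_y = 2  [A divides DE with DA:AE = 2/5:3/5]
   → A = (-11/5, 2)
5. F_x = -26/15  [F is the centroid of △ADG]
6. F_y = 4/3  [F is the centroid of △ADG]
   → F = (-26/15, 4/3)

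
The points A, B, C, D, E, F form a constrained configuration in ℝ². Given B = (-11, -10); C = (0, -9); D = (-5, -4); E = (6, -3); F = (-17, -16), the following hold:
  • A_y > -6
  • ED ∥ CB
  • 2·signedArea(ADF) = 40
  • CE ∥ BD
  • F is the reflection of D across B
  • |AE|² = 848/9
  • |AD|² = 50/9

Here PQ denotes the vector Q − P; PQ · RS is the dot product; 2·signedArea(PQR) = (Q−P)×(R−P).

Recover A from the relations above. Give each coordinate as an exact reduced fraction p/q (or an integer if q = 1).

1. A_x = -10/3  [line 12·x + -12·y + -28 = 0 ∩ |AD|² = 50/9]
2. A_y = -17/3  [line 12·x + -12·y + -28 = 0 ∩ |AD|² = 50/9]
   → A = (-10/3, -17/3)

A = (-10/3, -17/3)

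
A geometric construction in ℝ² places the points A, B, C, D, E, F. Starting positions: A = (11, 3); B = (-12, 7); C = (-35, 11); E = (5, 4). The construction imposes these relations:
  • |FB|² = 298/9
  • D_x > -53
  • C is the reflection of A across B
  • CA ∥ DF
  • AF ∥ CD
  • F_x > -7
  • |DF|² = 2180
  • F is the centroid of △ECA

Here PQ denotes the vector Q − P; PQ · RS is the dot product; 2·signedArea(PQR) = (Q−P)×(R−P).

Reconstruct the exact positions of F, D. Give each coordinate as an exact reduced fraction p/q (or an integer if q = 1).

D = (-157/3, 14)
F = (-19/3, 6)

1. F_x = -19/3  [F is the centroid of △ECA]
2. F_y = 6  [F is the centroid of △ECA]
   → F = (-19/3, 6)
3. D_x = -157/3  [CA ∥ DF ∩ AF ∥ CD]
4. D_y = 14  [CA ∥ DF ∩ AF ∥ CD]
   → D = (-157/3, 14)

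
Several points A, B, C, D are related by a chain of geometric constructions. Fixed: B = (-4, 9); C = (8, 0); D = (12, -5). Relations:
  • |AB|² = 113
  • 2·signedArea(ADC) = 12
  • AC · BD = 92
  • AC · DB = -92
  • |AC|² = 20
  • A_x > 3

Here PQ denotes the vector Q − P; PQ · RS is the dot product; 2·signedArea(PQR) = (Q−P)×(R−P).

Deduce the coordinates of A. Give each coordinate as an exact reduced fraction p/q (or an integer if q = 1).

A = (4, 2)

1. A_x = 4  [2·signedArea(ADC) = 12 ∩ AC · BD = 92]
2. A_y = 2  [2·signedArea(ADC) = 12 ∩ AC · BD = 92]
   → A = (4, 2)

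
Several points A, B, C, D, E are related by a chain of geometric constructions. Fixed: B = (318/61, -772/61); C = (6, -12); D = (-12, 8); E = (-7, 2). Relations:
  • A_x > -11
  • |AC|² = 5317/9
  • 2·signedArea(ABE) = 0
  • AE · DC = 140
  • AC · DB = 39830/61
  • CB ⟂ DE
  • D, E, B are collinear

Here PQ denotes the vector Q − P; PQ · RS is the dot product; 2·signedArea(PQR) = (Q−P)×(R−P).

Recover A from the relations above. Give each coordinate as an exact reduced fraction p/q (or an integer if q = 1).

1. A_x = -31/3  [2·signedArea(ABE) = 0 ∩ AE · DC = 140]
2. A_y = 6  [2·signedArea(ABE) = 0 ∩ AE · DC = 140]
   → A = (-31/3, 6)

A = (-31/3, 6)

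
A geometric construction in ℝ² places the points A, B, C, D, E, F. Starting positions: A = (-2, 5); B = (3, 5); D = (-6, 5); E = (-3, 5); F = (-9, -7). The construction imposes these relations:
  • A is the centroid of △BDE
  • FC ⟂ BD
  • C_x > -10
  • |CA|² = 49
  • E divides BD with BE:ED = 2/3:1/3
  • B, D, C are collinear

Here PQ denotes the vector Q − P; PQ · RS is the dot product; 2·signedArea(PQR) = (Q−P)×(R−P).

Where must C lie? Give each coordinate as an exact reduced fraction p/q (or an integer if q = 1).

C = (-9, 5)

1. C_x = -9  [B, D, C are collinear ∩ FC ⟂ BD]
2. C_y = 5  [B, D, C are collinear ∩ FC ⟂ BD]
   → C = (-9, 5)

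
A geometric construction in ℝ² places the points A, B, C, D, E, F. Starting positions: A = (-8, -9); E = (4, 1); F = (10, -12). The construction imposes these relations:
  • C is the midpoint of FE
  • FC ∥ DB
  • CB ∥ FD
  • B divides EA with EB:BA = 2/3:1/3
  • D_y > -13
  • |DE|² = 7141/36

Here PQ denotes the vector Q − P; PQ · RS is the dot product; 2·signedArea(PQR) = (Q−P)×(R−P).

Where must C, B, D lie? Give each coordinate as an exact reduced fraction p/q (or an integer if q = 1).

B = (-4, -17/3)
C = (7, -11/2)
D = (-1, -73/6)

1. C_x = 7  [C is the midpoint of FE]
2. C_y = -11/2  [C is the midpoint of FE]
   → C = (7, -11/2)
3. B_x = -4  [B divides EA with EB:BA = 2/3:1/3]
4. B_y = -17/3  [B divides EA with EB:BA = 2/3:1/3]
   → B = (-4, -17/3)
5. D_x = -1  [FC ∥ DB ∩ CB ∥ FD]
6. D_y = -73/6  [FC ∥ DB ∩ CB ∥ FD]
   → D = (-1, -73/6)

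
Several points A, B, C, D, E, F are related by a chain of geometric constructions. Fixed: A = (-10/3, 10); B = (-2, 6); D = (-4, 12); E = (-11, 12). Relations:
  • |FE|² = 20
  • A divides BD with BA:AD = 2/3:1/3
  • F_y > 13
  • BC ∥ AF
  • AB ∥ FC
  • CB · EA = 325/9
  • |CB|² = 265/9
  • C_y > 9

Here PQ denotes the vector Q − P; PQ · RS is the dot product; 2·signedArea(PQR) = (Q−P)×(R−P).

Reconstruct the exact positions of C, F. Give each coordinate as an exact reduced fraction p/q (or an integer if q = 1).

C = (-17/3, 10)
F = (-7, 14)

1. C_x = -17/3  [line -23/3·x + 2·y + -571/9 = 0 ∩ |CB|² = 265/9]
2. C_y = 10  [line -23/3·x + 2·y + -571/9 = 0 ∩ |CB|² = 265/9]
   → C = (-17/3, 10)
3. F_x = -7  [AB ∥ FC ∩ BC ∥ AF]
4. F_y = 14  [AB ∥ FC ∩ BC ∥ AF]
   → F = (-7, 14)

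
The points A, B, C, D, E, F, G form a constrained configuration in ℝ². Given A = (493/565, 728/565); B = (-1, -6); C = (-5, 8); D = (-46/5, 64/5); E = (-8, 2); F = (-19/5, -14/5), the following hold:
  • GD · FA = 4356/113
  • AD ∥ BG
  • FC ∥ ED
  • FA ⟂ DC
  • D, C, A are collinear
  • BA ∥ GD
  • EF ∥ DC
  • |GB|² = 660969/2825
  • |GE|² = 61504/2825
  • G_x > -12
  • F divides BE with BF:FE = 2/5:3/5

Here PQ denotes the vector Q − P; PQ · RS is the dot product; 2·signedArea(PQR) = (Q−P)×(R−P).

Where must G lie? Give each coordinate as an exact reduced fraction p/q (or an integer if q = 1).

1. G_x = -6256/565  [BA ∥ GD ∩ AD ∥ BG]
2. G_y = 3114/565  [BA ∥ GD ∩ AD ∥ BG]
   → G = (-6256/565, 3114/565)

G = (-6256/565, 3114/565)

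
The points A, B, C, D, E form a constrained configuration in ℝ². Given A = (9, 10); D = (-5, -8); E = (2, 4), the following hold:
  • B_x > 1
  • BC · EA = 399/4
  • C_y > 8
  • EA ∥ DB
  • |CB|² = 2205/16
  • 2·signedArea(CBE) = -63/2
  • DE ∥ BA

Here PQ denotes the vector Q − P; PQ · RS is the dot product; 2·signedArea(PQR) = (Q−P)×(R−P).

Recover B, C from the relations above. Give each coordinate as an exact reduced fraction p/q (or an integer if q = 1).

B = (2, -2)
C = (29/4, 17/2)

1. B_x = 2  [DE ∥ BA ∩ EA ∥ DB]
2. B_y = -2  [DE ∥ BA ∩ EA ∥ DB]
   → B = (2, -2)
3. C_x = 29/4  [2·signedArea(CBE) = -63/2 ∩ BC · EA = 399/4]
4. C_y = 17/2  [2·signedArea(CBE) = -63/2 ∩ BC · EA = 399/4]
   → C = (29/4, 17/2)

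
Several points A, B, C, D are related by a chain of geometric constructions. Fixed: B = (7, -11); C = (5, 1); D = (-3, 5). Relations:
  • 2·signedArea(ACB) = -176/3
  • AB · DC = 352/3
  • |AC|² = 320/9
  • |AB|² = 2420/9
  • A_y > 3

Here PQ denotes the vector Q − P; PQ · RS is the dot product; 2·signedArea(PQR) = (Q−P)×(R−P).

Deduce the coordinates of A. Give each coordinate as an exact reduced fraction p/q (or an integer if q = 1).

1. A_x = -1/3  [2·signedArea(ACB) = -176/3 ∩ AB · DC = 352/3]
2. A_y = 11/3  [2·signedArea(ACB) = -176/3 ∩ AB · DC = 352/3]
   → A = (-1/3, 11/3)

A = (-1/3, 11/3)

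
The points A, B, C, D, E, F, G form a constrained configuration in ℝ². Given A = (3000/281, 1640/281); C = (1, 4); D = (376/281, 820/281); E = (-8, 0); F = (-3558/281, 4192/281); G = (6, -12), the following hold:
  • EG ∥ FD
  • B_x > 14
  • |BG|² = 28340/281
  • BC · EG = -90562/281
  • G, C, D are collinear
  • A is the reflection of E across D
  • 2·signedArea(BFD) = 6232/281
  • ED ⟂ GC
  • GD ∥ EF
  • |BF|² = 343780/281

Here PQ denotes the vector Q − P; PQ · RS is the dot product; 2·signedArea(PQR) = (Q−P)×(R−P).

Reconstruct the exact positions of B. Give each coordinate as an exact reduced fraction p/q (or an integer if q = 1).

1. B_x = 4120/281  [2·signedArea(BFD) = 6232/281 ∩ BC · EG = -90562/281]
2. B_y = -1944/281  [2·signedArea(BFD) = 6232/281 ∩ BC · EG = -90562/281]
   → B = (4120/281, -1944/281)

B = (4120/281, -1944/281)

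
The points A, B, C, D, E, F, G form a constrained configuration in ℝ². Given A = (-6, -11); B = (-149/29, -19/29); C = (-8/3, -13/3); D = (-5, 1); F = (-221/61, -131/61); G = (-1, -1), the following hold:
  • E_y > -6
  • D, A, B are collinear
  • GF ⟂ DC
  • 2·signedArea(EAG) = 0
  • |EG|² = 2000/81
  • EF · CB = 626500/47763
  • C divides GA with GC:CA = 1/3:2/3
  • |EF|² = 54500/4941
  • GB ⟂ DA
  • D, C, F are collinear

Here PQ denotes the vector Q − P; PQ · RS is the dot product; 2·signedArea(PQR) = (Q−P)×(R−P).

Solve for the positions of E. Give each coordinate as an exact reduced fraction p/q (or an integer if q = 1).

1. E_x = -29/9  [2·signedArea(EAG) = 0 ∩ EF · CB = 626500/47763]
2. E_y = -49/9  [2·signedArea(EAG) = 0 ∩ EF · CB = 626500/47763]
   → E = (-29/9, -49/9)

E = (-29/9, -49/9)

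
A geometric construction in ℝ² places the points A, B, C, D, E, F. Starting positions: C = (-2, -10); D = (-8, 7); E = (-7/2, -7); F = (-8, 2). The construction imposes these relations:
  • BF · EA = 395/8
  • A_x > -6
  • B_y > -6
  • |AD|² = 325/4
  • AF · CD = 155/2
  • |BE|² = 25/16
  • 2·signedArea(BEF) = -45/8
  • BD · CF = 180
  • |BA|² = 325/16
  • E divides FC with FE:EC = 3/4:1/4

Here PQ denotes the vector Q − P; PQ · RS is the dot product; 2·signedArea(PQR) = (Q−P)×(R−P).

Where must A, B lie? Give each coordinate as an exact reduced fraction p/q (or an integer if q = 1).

A = (-5, -3/2)
B = (-7/2, -23/4)

1. A_x = -5  [line 6·x + -17·y + 9/2 = 0 ∩ |AD|² = 325/4]
2. A_y = -3/2  [line 6·x + -17·y + 9/2 = 0 ∩ |AD|² = 325/4]
   → A = (-5, -3/2)
3. B_x = -7/2  [BD · CF = 180 ∩ 2·signedArea(BEF) = -45/8]
4. B_y = -23/4  [BD · CF = 180 ∩ 2·signedArea(BEF) = -45/8]
   → B = (-7/2, -23/4)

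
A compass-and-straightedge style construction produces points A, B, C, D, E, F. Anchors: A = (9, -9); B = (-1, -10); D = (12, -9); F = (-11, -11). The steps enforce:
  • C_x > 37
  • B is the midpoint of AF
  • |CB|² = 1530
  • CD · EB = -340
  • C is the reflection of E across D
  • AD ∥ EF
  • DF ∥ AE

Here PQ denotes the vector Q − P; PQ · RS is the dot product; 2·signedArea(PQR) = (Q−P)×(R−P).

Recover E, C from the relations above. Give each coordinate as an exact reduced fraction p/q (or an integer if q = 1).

C = (38, -7)
E = (-14, -11)

1. E_x = -14  [AD ∥ EF ∩ DF ∥ AE]
2. E_y = -11  [AD ∥ EF ∩ DF ∥ AE]
   → E = (-14, -11)
3. C_x = 38  [C is the reflection of E across D]
4. C_y = -7  [C is the reflection of E across D]
   → C = (38, -7)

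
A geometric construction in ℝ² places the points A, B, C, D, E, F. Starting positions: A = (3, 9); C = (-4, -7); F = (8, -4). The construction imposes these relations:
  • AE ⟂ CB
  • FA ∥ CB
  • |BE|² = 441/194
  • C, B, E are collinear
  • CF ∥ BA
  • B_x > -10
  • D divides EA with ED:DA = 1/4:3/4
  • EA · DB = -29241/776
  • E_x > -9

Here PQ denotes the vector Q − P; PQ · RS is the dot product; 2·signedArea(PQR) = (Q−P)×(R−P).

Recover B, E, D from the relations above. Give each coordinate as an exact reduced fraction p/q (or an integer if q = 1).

B = (-9, 6)
D = (-4341/776, 4419/776)
E = (-1641/194, 891/194)

1. B_x = -9  [CF ∥ BA ∩ FA ∥ CB]
2. B_y = 6  [CF ∥ BA ∩ FA ∥ CB]
   → B = (-9, 6)
3. E_x = -1641/194  [C, B, E are collinear ∩ AE ⟂ CB]
4. E_y = 891/194  [C, B, E are collinear ∩ AE ⟂ CB]
   → E = (-1641/194, 891/194)
5. D_x = -4341/776  [D divides EA with ED:DA = 1/4:3/4]
6. D_y = 4419/776  [D divides EA with ED:DA = 1/4:3/4]
   → D = (-4341/776, 4419/776)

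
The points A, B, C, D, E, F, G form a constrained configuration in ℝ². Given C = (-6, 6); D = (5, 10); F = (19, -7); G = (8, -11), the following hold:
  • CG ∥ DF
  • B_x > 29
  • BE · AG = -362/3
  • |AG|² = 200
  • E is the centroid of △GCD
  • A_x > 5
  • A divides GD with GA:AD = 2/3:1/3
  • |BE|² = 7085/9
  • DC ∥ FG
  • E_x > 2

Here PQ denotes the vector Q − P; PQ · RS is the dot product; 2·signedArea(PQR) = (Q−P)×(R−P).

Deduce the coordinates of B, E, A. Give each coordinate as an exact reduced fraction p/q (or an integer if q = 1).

A = (6, 3)
B = (30, -3)
E = (7/3, 5/3)

1. E_x = 7/3  [E is the centroid of △GCD]
2. E_y = 5/3  [E is the centroid of △GCD]
   → E = (7/3, 5/3)
3. A_x = 6  [A divides GD with GA:AD = 2/3:1/3]
4. A_y = 3  [A divides GD with GA:AD = 2/3:1/3]
   → A = (6, 3)
5. B_x = 30  [line -2·x + 14·y + 102 = 0 ∩ |BE|² = 7085/9]
6. B_y = -3  [line -2·x + 14·y + 102 = 0 ∩ |BE|² = 7085/9]
   → B = (30, -3)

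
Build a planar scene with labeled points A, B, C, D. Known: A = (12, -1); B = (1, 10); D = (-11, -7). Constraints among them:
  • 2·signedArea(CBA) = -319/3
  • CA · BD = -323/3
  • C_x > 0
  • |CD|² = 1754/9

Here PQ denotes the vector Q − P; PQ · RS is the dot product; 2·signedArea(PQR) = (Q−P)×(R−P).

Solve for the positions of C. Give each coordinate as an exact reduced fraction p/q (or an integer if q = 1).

1. C_x = 2/3  [CA · BD = -323/3 ∩ 2·signedArea(CBA) = -319/3]
2. C_y = 2/3  [CA · BD = -323/3 ∩ 2·signedArea(CBA) = -319/3]
   → C = (2/3, 2/3)

C = (2/3, 2/3)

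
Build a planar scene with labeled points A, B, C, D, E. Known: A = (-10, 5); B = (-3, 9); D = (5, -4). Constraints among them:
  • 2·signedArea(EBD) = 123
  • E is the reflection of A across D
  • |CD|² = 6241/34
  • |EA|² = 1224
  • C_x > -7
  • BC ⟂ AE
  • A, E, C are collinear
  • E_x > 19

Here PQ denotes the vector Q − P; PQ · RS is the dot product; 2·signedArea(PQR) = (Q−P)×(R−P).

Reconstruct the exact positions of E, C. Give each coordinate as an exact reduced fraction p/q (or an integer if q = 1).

1. E_x = 20  [E is the reflection of A across D]
2. E_y = -13  [E is the reflection of A across D]
   → E = (20, -13)
3. C_x = -225/34  [A, E, C are collinear ∩ BC ⟂ AE]
4. C_y = 101/34  [A, E, C are collinear ∩ BC ⟂ AE]
   → C = (-225/34, 101/34)

C = (-225/34, 101/34)
E = (20, -13)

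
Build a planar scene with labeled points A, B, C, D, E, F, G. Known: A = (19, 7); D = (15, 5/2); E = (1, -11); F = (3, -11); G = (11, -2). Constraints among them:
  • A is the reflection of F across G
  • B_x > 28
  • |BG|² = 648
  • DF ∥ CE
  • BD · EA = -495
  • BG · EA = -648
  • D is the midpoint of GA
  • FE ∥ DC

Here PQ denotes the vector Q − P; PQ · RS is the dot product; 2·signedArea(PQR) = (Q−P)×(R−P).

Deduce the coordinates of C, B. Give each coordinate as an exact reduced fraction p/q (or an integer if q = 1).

B = (29, 16)
C = (13, 5/2)

1. C_x = 13  [DF ∥ CE ∩ FE ∥ DC]
2. C_y = 5/2  [DF ∥ CE ∩ FE ∥ DC]
   → C = (13, 5/2)
3. B_x = 29  [line -18·x + -18·y + 810 = 0 ∩ |BG|² = 648]
4. B_y = 16  [line -18·x + -18·y + 810 = 0 ∩ |BG|² = 648]
   → B = (29, 16)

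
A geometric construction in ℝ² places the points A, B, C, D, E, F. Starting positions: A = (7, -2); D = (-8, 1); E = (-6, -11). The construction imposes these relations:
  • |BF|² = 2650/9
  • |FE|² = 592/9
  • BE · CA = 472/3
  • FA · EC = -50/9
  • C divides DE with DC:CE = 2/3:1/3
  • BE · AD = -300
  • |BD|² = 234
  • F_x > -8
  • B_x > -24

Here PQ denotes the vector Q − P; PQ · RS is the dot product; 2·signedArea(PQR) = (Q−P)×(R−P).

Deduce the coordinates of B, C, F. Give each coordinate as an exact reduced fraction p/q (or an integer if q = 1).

1. B_x = -23  [line 15·x + -3·y + 357 = 0 ∩ |BD|² = 234]
2. B_y = 4  [line 15·x + -3·y + 357 = 0 ∩ |BD|² = 234]
   → B = (-23, 4)
3. C_x = -20/3  [C divides DE with DC:CE = 2/3:1/3]
4. C_y = -7  [C divides DE with DC:CE = 2/3:1/3]
   → C = (-20/3, -7)
5. F_x = -22/3  [line 2/3·x + -4·y + -64/9 = 0 ∩ |BF|² = 2650/9]
6. F_y = -3  [line 2/3·x + -4·y + -64/9 = 0 ∩ |BF|² = 2650/9]
   → F = (-22/3, -3)

B = (-23, 4)
C = (-20/3, -7)
F = (-22/3, -3)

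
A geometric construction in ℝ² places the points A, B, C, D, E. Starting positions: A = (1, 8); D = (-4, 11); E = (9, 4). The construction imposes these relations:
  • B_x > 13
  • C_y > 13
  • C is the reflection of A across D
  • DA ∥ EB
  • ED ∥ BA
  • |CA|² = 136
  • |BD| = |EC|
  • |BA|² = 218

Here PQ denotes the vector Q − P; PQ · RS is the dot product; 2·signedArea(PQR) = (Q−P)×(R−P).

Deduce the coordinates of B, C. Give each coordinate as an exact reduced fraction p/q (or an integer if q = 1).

1. B_x = 14  [ED ∥ BA ∩ DA ∥ EB]
2. B_y = 1  [ED ∥ BA ∩ DA ∥ EB]
   → B = (14, 1)
3. C_x = -9  [C is the reflection of A across D]
4. C_y = 14  [C is the reflection of A across D]
   → C = (-9, 14)

B = (14, 1)
C = (-9, 14)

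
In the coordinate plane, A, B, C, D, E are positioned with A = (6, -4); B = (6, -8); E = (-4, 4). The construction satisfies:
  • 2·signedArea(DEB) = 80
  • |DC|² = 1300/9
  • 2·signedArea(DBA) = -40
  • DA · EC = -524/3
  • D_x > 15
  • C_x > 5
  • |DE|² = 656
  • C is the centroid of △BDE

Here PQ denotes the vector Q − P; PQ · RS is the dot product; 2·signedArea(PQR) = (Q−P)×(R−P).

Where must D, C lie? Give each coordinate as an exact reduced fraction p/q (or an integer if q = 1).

C = (6, -16/3)
D = (16, -12)

1. D_x = 16  [2·signedArea(DEB) = 80 ∩ 2·signedArea(DBA) = -40]
2. D_y = -12  [2·signedArea(DEB) = 80 ∩ 2·signedArea(DBA) = -40]
   → D = (16, -12)
3. C_x = 6  [C is the centroid of △BDE]
4. C_y = -16/3  [C is the centroid of △BDE]
   → C = (6, -16/3)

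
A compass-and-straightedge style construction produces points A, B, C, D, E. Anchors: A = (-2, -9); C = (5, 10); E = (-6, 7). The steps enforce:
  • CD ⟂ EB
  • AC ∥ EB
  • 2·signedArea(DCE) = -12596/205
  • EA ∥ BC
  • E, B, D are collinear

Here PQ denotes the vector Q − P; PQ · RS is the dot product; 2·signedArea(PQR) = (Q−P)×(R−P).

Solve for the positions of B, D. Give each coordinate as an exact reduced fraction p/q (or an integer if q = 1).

B = (1, 26)
D = (-761/205, 2708/205)

1. B_x = 1  [EA ∥ BC ∩ AC ∥ EB]
2. B_y = 26  [EA ∥ BC ∩ AC ∥ EB]
   → B = (1, 26)
3. D_x = -761/205  [E, B, D are collinear ∩ CD ⟂ EB]
4. D_y = 2708/205  [E, B, D are collinear ∩ CD ⟂ EB]
   → D = (-761/205, 2708/205)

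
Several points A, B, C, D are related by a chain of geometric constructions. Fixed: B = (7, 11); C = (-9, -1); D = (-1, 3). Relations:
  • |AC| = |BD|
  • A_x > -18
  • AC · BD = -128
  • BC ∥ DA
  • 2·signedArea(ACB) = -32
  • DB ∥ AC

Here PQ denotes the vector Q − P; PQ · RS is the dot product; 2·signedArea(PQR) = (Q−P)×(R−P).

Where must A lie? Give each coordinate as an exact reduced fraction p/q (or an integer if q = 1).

1. A_x = -17  [DB ∥ AC ∩ BC ∥ DA]
2. A_y = -9  [DB ∥ AC ∩ BC ∥ DA]
   → A = (-17, -9)

A = (-17, -9)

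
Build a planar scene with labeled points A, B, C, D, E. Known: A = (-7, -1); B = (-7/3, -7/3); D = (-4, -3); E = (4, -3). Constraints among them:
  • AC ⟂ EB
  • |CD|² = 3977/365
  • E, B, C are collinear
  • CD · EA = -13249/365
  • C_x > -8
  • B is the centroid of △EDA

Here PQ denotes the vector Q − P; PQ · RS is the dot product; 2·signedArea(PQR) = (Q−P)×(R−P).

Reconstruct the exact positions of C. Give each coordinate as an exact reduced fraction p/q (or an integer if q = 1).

C = (-2587/365, -669/365)

1. C_x = -2587/365  [E, B, C are collinear ∩ AC ⟂ EB]
2. C_y = -669/365  [E, B, C are collinear ∩ AC ⟂ EB]
   → C = (-2587/365, -669/365)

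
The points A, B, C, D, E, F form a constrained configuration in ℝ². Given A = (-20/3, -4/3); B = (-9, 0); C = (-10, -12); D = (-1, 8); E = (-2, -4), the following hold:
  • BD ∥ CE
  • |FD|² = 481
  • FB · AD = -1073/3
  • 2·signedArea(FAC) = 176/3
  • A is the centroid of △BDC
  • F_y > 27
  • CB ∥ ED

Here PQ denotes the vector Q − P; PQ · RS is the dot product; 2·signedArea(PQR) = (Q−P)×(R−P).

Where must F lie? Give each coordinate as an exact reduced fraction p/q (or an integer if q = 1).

1. F_x = 8  [FB · AD = -1073/3 ∩ 2·signedArea(FAC) = 176/3]
2. F_y = 28  [FB · AD = -1073/3 ∩ 2·signedArea(FAC) = 176/3]
   → F = (8, 28)

F = (8, 28)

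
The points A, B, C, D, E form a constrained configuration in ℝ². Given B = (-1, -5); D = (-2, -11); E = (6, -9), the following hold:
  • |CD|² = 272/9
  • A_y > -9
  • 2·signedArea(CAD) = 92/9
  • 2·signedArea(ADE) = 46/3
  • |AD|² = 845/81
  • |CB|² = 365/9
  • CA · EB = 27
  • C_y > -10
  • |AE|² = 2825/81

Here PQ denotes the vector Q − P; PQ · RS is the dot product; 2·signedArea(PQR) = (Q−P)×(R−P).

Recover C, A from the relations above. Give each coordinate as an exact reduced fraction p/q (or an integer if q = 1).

A = (1/9, -77/9)
C = (10/3, -29/3)

1. A_x = 1/9  [line -2·x + 8·y + 206/3 = 0 ∩ |AD|² = 845/81]
2. A_y = -77/9  [line -2·x + 8·y + 206/3 = 0 ∩ |AD|² = 845/81]
   → A = (1/9, -77/9)
3. C_x = 10/3  [2·signedArea(CAD) = 92/9 ∩ CA · EB = 27]
4. C_y = -29/3  [2·signedArea(CAD) = 92/9 ∩ CA · EB = 27]
   → C = (10/3, -29/3)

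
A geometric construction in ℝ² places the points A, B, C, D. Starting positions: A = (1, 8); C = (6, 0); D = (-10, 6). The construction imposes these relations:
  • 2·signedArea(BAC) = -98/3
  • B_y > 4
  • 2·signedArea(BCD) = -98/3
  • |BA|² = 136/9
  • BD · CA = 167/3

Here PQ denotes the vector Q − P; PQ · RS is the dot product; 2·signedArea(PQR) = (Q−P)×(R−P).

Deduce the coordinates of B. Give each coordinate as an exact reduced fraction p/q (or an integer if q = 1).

B = (-1, 14/3)

1. B_x = -1  [2·signedArea(BAC) = -98/3 ∩ BD · CA = 167/3]
2. B_y = 14/3  [2·signedArea(BAC) = -98/3 ∩ BD · CA = 167/3]
   → B = (-1, 14/3)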